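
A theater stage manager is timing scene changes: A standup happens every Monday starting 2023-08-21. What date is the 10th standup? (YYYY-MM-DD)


First occurrence: 2023-08-21 (occurrence 1)
Each occurrence is 7 days after the previous.
Occurrence 10 is 9 weeks after the first.
9 weeks = 63 days
2023-08-21 + 63 days = 2023-10-23

2023-10-23


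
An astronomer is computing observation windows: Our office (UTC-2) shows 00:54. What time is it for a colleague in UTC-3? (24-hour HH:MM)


Local time: 00:54 at UTC-2 (offset -2h)
Target zone: UTC-3 (offset -3h)
Difference: -3 - (-2) = -1 hours
Calculation: 0 + (-1) = -1
Wraparound: (-1) mod 24 = 23
Result: 23:54

23:54


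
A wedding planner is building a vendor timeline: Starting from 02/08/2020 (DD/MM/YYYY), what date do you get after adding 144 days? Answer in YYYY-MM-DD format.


Start: 2020-08-02
Adding 144 days
Days remaining in August: 29
After August: 115 days still to add
September 2020: 30 days, 85 remaining
October 2020: 31 days, 54 remaining
November 2020: 30 days, 24 remaining
December 2020 has 31 days, need 24
Result: 2020-12-24

2020-12-24


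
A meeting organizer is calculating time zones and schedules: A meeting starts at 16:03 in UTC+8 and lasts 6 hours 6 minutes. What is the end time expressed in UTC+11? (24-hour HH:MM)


Start: 16:03 in UTC+8
Step 1 - add duration:
  minutes: 3 + 6 = 9
  hours: 16 + 6 + 0 = 22
  end in UTC+8: 22:09
Step 2 - convert UTC+8 -> UTC+11:
  offset difference: 11 - (8) = 3 hours
  22 + (3) = 25 -> mod 24 = 1
Result: 01:09 in UTC+11

01:09


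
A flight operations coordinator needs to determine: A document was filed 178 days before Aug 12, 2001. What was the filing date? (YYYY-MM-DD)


Start: 2001-08-12
Subtracting 178 days
Days already passed in August: 12
After going back through August: 166 more days to subtract
July 2001: 31 days, 135 remaining
June 2001: 30 days, 105 remaining
May 2001: 31 days, 74 remaining
April 2001: 30 days, 44 remaining
Result: 2001-02-15

2001-02-15


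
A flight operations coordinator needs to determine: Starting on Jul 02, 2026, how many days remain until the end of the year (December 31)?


Start: July 02, 2026
End: December 31, 2026
Days left in July: 29
August: 31
September: 30
October: 31
November: 30
... plus remaining months
Sum of remaining months: 153
Total: 29 + 153 = 182

182


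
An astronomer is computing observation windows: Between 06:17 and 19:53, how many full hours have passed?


Start: 06:17
End: 19:53
Hour difference: 19 - 6 = 13 hours
Minute difference: 53 - 17 = 36 minutes
Total minutes: 816
Complete hours: 816 / 60 = 13 (remainder 36)

13


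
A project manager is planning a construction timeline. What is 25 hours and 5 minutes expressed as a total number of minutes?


Hours: 25
Minutes: 5
Convert hours to minutes: 25 x 60 = 1500
Add remaining minutes: 1500 + 5 = 1505

1505


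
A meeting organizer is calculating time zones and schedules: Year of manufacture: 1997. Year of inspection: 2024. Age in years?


Birth year: 1997
Current year: 2024
Age = current year - birth year
Age = 2024 - 1997 = 27

27


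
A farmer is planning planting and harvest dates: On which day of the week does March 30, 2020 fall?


Date: 2020-03-30
January 1, 2020 is a Wednesday
Day of year: 90
Offset from Jan 1: 89 days
89 mod 7 = 5
Result: Monday

Monday


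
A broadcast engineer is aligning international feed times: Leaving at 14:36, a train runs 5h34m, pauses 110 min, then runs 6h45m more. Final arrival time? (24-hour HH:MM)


Depart: 14:36
Leg 1: +334 min -> 20:10
Layover: +110 min -> 22:00
Leg 2: +405 min -> 04:45
Total travel: 849 minutes = 14h 9m
Arrival: 04:45

04:45


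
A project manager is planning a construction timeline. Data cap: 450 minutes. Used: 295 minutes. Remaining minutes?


Total budget: 450 minutes
Time used: 295 minutes
Remaining: 450 - 295 = 155 minutes
Percent used: 65.6%
Percent remaining: 34.4%

155


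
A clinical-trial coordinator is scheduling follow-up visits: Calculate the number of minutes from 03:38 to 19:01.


Start time: 03:38 = 218 minutes from midnight
End time: 19:01 = 1141 minutes from midnight
Difference: 1141 - 218 = 923 minutes
That is 15 hours and 23 minutes

923


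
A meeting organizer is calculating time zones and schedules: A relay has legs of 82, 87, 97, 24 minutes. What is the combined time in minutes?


Durations: 82, 87, 97, 24
Running sum: 82
+ 87 = 169
+ 97 = 266
+ 24 = 290
Total duration: 290 minutes
That is 4 hours and 50 minutes

290


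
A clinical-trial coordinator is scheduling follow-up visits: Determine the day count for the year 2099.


Year: 2099
Check leap year rules:
Divisible by 4? No
2099 is not a leap year
Days: 365

365


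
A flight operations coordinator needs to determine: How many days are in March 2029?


Month: March
Year: 2029
March is a 31-day month
Total: 31 days

31


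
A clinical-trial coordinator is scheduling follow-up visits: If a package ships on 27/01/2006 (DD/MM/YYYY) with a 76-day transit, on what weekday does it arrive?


Start: 2006-01-27 (Friday)
Step 1 - find target date: add 76 days
  2006-01-27 + 76 days = 2006-04-13
Step 2 - day of week:
  76 mod 7 = 6
  Friday + 6 days -> Thursday
Result: Thursday (2006-04-13)

Thursday


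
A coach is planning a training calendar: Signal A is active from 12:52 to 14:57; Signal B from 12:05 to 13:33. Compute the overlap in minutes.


Interval A: [772, 897] minutes from midnight
Interval B: [725, 813] minutes from midnight
Overlap start = max(772, 725) = 772
Overlap end = min(897, 813) = 813
Overlap = 813 - 772 = 41 minutes

41


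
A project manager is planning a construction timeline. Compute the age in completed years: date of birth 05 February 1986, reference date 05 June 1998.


Birth: 1986-02-05
Reference: 1998-06-05
Year difference: 1998 - 1986 = 12
Has birthday (02-05) occurred by 06-05? Yes
Age in full years: 12

12


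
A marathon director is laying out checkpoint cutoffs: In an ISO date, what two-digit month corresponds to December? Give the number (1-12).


Calendar month order:
11. November
12. December <--
December is month number 12

12


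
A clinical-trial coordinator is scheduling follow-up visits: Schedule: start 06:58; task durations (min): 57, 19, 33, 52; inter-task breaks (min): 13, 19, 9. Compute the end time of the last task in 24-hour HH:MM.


Start: 06:58 = 418 min from midnight
  after task 1 (57 min): 07:55
  after break (13 min): 08:08
  after task 2 (19 min): 08:27
  after break (19 min): 08:46
  after task 3 (33 min): 09:19
  after break (9 min): 09:28
  after task 4 (52 min): 10:20
Total elapsed: 202 minutes
End time: 10:20

10:20


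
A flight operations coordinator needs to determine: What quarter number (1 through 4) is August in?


Month: August (month 8)
Q1: January-March (months 1-3)
Q2: April-June (months 4-6)
Q3: July-September (months 7-9)
Q4: October-December (months 10-12)
Month 8 falls in Q3

3


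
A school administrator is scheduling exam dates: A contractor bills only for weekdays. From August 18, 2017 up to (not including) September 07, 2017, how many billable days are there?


Start: 2017-08-18 (Friday)
End (exclusive): 2017-09-07 (Thursday)
Total calendar days: 20
Full weeks: 20 // 7 = 2 -> 10 weekdays
Remaining 6 days starting on Friday:
  Fri(w), Sat(-), Sun(-), Mon(w), Tue(w), Wed(w) -> 4 weekdays
Total business days: 10 + 4 = 14

14


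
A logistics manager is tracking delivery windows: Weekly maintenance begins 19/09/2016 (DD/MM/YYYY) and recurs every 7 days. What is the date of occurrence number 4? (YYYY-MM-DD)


First occurrence: 2016-09-19 (occurrence 1)
Each occurrence is 7 days after the previous.
Occurrence 4 is 3 weeks after the first.
3 weeks = 21 days
2016-09-19 + 21 days = 2016-10-10

2016-10-10


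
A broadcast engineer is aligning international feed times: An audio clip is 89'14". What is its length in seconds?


Minutes: 89
Seconds: 14
Convert minutes to seconds: 89 x 60 = 5340
Add remaining seconds: 5340 + 14 = 5354

5354


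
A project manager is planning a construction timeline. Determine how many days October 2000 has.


Month: October
Year: 2000
October is a 31-day month
Total: 31 days

31


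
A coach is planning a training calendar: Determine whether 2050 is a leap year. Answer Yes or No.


Year: 2050
Divisible by 4? 2050 / 4 = 512.5 -> No
Not divisible by 4, so NOT a leap year

No


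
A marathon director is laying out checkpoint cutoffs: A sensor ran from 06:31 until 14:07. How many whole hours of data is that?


Start: 06:31
End: 14:07
Hour difference: 14 - 6 = 8 hours
Minute difference: 7 - 31 = -24 minutes
Total minutes: 456
Complete hours: 456 / 60 = 7 (remainder 36)

7


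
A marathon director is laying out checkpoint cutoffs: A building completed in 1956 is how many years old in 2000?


Birth year: 1956
Current year: 2000
Age = current year - birth year
Age = 2000 - 1956 = 44

44


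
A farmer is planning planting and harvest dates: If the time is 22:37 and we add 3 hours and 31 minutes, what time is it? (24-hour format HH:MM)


Start time: 22:37
Adding: 3 hours 31 minutes
Minutes: 37 + 31 = 68
Minute overflow: 68 >= 60, so carry 1 hour, minutes = 8
Hours: 22 + 3 + 1 = 26
Hour wraparound: 26 mod 24 = 2
Result: 02:08

02:08


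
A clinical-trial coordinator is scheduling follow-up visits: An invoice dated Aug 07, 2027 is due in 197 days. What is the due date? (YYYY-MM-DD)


Start: 2027-08-07
Adding 197 days
Days remaining in August: 24
After August: 173 days still to add
September 2027: 30 days, 143 remaining
October 2027: 31 days, 112 remaining
November 2027: 30 days, 82 remaining
December 2027: 31 days, 51 remaining
Result: 2028-02-20

2028-02-20


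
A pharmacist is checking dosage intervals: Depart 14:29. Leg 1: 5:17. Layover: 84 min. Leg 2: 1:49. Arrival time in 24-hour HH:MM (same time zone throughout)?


Depart: 14:29
Leg 1: +317 min -> 19:46
Layover: +84 min -> 21:10
Leg 2: +109 min -> 22:59
Total travel: 510 minutes = 8h 30m
Arrival: 22:59

22:59


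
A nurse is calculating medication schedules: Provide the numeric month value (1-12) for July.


Calendar month order:
6. June
7. July <--
8. August
July is month number 7

7


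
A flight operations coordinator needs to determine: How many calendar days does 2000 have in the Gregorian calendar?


Year: 2000
Check leap year rules:
Divisible by 4? Yes
Divisible by 100? Yes
Divisible by 400? Yes
2000 is a leap year
Days: 366

366


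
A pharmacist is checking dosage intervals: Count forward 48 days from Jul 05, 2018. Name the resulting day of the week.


Start: 2018-07-05 (Thursday)
Step 1 - find target date: add 48 days
  2018-07-05 + 48 days = 2018-08-22
Step 2 - day of week:
  48 mod 7 = 6
  Thursday + 6 days -> Wednesday
Result: Wednesday (2018-08-22)

Wednesday


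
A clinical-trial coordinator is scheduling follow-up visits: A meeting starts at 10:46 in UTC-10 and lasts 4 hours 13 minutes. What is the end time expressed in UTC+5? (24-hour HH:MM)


Start: 10:46 in UTC-10
Step 1 - add duration:
  minutes: 46 + 13 = 59
  hours: 10 + 4 + 0 = 14
  end in UTC-10: 14:59
Step 2 - convert UTC-10 -> UTC+5:
  offset difference: 5 - (-10) = 15 hours
  14 + (15) = 29 -> mod 24 = 5
Result: 05:59 in UTC+5

05:59


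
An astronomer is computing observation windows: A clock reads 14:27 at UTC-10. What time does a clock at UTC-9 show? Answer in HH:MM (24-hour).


Local time: 14:27 at UTC-10 (offset -10h)
Target zone: UTC-9 (offset -9h)
Difference: -9 - (-10) = 1 hours
Calculation: 14 + (1) = 15
Result: 15:27

15:27


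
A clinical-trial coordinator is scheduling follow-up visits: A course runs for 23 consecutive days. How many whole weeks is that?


Total days: 23
Days per week: 7
Division: 23 / 7 = 3 remainder 2
Complete weeks: 3
Remaining days: 2

3


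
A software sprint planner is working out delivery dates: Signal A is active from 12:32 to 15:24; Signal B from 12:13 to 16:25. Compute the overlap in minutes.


Interval A: [752, 924] minutes from midnight
Interval B: [733, 985] minutes from midnight
Overlap start = max(752, 733) = 752
Overlap end = min(924, 985) = 924
Overlap = 924 - 752 = 172 minutes

172


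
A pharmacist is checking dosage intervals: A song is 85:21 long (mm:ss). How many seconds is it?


Minutes: 85
Extra seconds: 21
Seconds per minute: 60
Minutes to seconds: 85 x 60 = 5100
Total: 5100 + 21 = 5121

5121


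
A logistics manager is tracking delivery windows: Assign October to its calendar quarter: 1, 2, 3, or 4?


Month: October (month 10)
Q1: January-March (months 1-3)
Q2: April-June (months 4-6)
Q3: July-September (months 7-9)
Q4: October-December (months 10-12)
Month 10 falls in Q4

4


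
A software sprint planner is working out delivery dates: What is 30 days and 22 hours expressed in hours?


Days: 30
Extra hours: 22
Hours per day: 24
Days to hours: 30 x 24 = 720
Total: 720 + 22 = 742

742


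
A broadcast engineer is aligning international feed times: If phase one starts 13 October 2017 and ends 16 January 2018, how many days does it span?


Start date: 2017-10-13
End date: 2018-01-16
Oct 2017: +19 days
Nov 2017: +30 days
Dec 2017: +31 days
Jan 2018: +15 days
Total: 95 days

95


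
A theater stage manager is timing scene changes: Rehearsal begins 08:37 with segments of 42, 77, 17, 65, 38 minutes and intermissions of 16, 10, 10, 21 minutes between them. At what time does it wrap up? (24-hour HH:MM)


Start: 08:37 = 517 min from midnight
  after task 1 (42 min): 09:19
  after break (16 min): 09:35
  after task 2 (77 min): 10:52
  after break (10 min): 11:02
  after task 3 (17 min): 11:19
  after break (10 min): 11:29
  after task 4 (65 min): 12:34
  after break (21 min): 12:55
  after task 5 (38 min): 13:33
Total elapsed: 296 minutes
End time: 13:33

13:33


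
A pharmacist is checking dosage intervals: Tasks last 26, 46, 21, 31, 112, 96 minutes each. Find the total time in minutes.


Durations: 26, 46, 21, 31, 112, 96
Running sum: 26
+ 46 = 72
+ 21 = 93
+ 31 = 124
+ 112 = 236
+ 96 = 332
Total duration: 332 minutes
That is 5 hours and 32 minutes

332


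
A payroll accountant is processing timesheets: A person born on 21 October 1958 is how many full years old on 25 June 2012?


Birth: 1958-10-21
Reference: 2012-06-25
Year difference: 2012 - 1958 = 54
Has birthday (10-21) occurred by 06-25? No
Birthday not yet reached this year -> subtract 1
Age in full years: 53

53


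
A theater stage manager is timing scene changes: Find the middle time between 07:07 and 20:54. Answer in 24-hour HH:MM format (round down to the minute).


Start time: 07:07 = 427 minutes from midnight
End time: 20:54 = 1254 minutes from midnight
Sum: 427 + 1254 = 1681
Midpoint: 1681 / 2 = 840 minutes
Convert: 840 / 60 = 14 hours, 0 minutes
Result: 14:00

14:00


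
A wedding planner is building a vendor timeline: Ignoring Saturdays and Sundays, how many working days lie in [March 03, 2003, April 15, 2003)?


Start: 2003-03-03 (Monday)
End (exclusive): 2003-04-15 (Tuesday)
Total calendar days: 43
Full weeks: 43 // 7 = 6 -> 30 weekdays
Remaining 1 days starting on Monday:
  Mon(w) -> 1 weekdays
Total business days: 30 + 1 = 31

31


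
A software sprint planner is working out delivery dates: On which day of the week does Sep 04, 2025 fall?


Date: 2025-09-04
January 1, 2025 is a Wednesday
Day of year: 247
Offset from Jan 1: 246 days
246 mod 7 = 1
Result: Thursday

Thursday


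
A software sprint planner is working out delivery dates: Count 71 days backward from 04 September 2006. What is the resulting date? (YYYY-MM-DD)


Start: 2006-09-04
Subtracting 71 days
Days already passed in September: 4
After going back through September: 67 more days to subtract
August 2006: 31 days, 36 remaining
July 2006: 31 days, 5 remaining
June 2006 has 30 days, need 5
Result: 2006-06-25

2006-06-25


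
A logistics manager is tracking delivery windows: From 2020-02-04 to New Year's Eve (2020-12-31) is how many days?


Start: February 04, 2020
End: December 31, 2020
Days left in February: 25
March: 31
April: 30
May: 31
June: 30
... plus remaining months
Sum of remaining months: 306
Total: 25 + 306 = 331

331


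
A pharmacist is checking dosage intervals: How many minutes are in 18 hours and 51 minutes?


Hours: 18
Extra minutes: 51
Minutes per hour: 60
Hours to minutes: 18 x 60 = 1080
Total: 1080 + 51 = 1131

1131


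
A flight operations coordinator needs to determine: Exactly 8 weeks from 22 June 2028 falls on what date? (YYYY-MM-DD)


Start: 2028-06-22
Weeks to add: 8
Convert to days: 8 x 7 = 56 days
Add 56 days to 2028-06-22
Result: 2028-08-17

2028-08-17


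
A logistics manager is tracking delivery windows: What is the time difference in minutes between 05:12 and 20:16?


Start time: 05:12 = 312 minutes from midnight
End time: 20:16 = 1216 minutes from midnight
Difference: 1216 - 312 = 904 minutes
That is 15 hours and 4 minutes

904


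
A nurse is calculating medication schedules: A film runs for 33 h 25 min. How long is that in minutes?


Hours: 33
Minutes: 25
Convert hours to minutes: 33 x 60 = 1980
Add remaining minutes: 1980 + 25 = 2005

2005


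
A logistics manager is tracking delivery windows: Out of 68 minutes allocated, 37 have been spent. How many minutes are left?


Total budget: 68 minutes
Time used: 37 minutes
Remaining: 68 - 37 = 31 minutes
Percent used: 54.4%
Percent remaining: 45.6%

31


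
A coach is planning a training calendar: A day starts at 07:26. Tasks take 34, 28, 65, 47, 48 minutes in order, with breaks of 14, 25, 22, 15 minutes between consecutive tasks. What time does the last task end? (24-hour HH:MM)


Start: 07:26 = 446 min from midnight
  after task 1 (34 min): 08:00
  after break (14 min): 08:14
  after task 2 (28 min): 08:42
  after break (25 min): 09:07
  after task 3 (65 min): 10:12
  after break (22 min): 10:34
  after task 4 (47 min): 11:21
  after break (15 min): 11:36
  after task 5 (48 min): 12:24
Total elapsed: 298 minutes
End time: 12:24

12:24


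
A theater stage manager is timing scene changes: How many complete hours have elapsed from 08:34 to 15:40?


Start: 08:34
End: 15:40
Hour difference: 15 - 8 = 7 hours
Minute difference: 40 - 34 = 6 minutes
Total minutes: 426
Complete hours: 426 / 60 = 7 (remainder 6)

7


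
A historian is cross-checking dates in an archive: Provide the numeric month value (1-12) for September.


Calendar month order:
8. August
9. September <--
10. October
September is month number 9

9


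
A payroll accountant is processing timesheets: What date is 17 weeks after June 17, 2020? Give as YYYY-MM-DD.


Start: 2020-06-17
Weeks to add: 17
Convert to days: 17 x 7 = 119 days
Add 119 days to 2020-06-17
Result: 2020-10-14

2020-10-14


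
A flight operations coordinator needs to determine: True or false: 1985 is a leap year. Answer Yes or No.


Year: 1985
Divisible by 4? 1985 / 4 = 496.25 -> No
Not divisible by 4, so NOT a leap year

No


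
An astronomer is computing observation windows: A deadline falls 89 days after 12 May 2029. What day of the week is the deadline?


Start: 2029-05-12 (Saturday)
Step 1 - find target date: add 89 days
  2029-05-12 + 89 days = 2029-08-09
Step 2 - day of week:
  89 mod 7 = 5
  Saturday + 5 days -> Thursday
Result: Thursday (2029-08-09)

Thursday


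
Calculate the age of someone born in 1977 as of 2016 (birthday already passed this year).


Birth year: 1977
Current year: 2016
Age = current year - birth year
Age = 2016 - 1977 = 39

39


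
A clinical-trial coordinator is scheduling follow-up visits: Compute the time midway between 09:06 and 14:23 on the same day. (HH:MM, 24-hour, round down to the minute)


Start time: 09:06 = 546 minutes from midnight
End time: 14:23 = 863 minutes from midnight
Sum: 546 + 863 = 1409
Midpoint: 1409 / 2 = 704 minutes
Convert: 704 / 60 = 11 hours, 44 minutes
Result: 11:44

11:44


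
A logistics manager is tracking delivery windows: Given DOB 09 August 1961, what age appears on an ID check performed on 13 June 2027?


Birth: 1961-08-09
Reference: 2027-06-13
Year difference: 2027 - 1961 = 66
Has birthday (08-09) occurred by 06-13? No
Birthday not yet reached this year -> subtract 1
Age in full years: 65

65


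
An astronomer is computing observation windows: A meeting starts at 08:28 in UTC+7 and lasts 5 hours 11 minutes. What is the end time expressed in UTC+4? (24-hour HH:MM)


Start: 08:28 in UTC+7
Step 1 - add duration:
  minutes: 28 + 11 = 39
  hours: 8 + 5 + 0 = 13
  end in UTC+7: 13:39
Step 2 - convert UTC+7 -> UTC+4:
  offset difference: 4 - (7) = -3 hours
  13 + (-3) = 10 -> mod 24 = 10
Result: 10:39 in UTC+4

10:39


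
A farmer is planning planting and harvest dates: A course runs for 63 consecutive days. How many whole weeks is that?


Total days: 63
Days per week: 7
Division: 63 / 7 = 9 remainder 0
Complete weeks: 9
Remaining days: 0

9


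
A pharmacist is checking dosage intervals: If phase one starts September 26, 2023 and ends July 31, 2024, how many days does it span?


Start date: 2023-09-26
End date: 2024-07-31
Sep 2023: +5 days
Oct 2023: +31 days
Nov 2023: +30 days
... (8 more months)
Total: 309 days

309


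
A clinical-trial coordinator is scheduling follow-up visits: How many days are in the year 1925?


Year: 1925
Check leap year rules:
Divisible by 4? No
1925 is not a leap year
Days: 365

365


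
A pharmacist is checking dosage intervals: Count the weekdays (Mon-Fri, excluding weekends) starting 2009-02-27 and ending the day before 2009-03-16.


Start: 2009-02-27 (Friday)
End (exclusive): 2009-03-16 (Monday)
Total calendar days: 17
Full weeks: 17 // 7 = 2 -> 10 weekdays
Remaining 3 days starting on Friday:
  Fri(w), Sat(-), Sun(-) -> 1 weekdays
Total business days: 10 + 1 = 11

11


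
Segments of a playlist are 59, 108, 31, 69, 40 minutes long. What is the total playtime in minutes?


Durations: 59, 108, 31, 69, 40
Running sum: 59
+ 108 = 167
+ 31 = 198
+ 69 = 267
+ 40 = 307
Total duration: 307 minutes
That is 5 hours and 7 minutes

307


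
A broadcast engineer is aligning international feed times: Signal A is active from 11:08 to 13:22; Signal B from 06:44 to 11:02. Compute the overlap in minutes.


Interval A: [668, 802] minutes from midnight
Interval B: [404, 662] minutes from midnight
Overlap start = max(668, 404) = 668
Overlap end = min(802, 662) = 662
End <= start, so the intervals do not overlap: 0 minutes

0


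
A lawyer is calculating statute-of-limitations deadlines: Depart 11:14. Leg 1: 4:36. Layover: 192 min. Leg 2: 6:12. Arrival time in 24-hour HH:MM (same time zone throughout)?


Depart: 11:14
Leg 1: +276 min -> 15:50
Layover: +192 min -> 19:02
Leg 2: +372 min -> 01:14
Total travel: 840 minutes = 14h 0m
Arrival: 01:14

01:14


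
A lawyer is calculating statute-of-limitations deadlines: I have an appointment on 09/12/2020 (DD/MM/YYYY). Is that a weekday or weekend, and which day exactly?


Date: 2020-12-09
January 1, 2020 is a Wednesday
Day of year: 344
Offset from Jan 1: 343 days
343 mod 7 = 0
Result: Wednesday

Wednesday


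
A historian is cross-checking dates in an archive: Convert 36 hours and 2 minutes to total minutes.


Hours: 36
Minutes: 2
Convert hours to minutes: 36 x 60 = 2160
Add remaining minutes: 2160 + 2 = 2162

2162


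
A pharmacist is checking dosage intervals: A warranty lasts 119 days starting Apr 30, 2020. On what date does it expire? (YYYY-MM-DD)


Start: 2020-04-30
Adding 119 days
Days remaining in April: 0
After April: 119 days still to add
May 2020: 31 days, 88 remaining
June 2020: 30 days, 58 remaining
July 2020: 31 days, 27 remaining
August 2020 has 31 days, need 27
Result: 2020-08-27

2020-08-27


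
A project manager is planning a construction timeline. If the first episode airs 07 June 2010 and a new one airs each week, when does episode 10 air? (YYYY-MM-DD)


First occurrence: 2010-06-07 (occurrence 1)
Each occurrence is 7 days after the previous.
Occurrence 10 is 9 weeks after the first.
9 weeks = 63 days
2010-06-07 + 63 days = 2010-08-09

2010-08-09


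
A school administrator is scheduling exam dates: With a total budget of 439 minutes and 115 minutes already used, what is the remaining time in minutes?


Total budget: 439 minutes
Time used: 115 minutes
Remaining: 439 - 115 = 324 minutes
Percent used: 26.2%
Percent remaining: 73.8%

324


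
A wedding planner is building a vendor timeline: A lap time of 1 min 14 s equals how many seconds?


Minutes: 1
Seconds: 14
Convert minutes to seconds: 1 x 60 = 60
Add remaining seconds: 60 + 14 = 74

74


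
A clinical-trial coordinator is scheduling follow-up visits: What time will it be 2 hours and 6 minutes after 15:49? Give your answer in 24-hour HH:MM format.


Start time: 15:49
Adding: 2 hours 6 minutes
Minutes: 49 + 6 = 55
Hours: 15 + 2 + 0 = 17
Result: 17:55

17:55


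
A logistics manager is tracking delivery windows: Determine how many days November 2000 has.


Month: November
Year: 2000
November is a 30-day month
Total: 30 days

30


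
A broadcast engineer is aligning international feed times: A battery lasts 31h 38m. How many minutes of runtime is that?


Hours: 31
Extra minutes: 38
Minutes per hour: 60
Hours to minutes: 31 x 60 = 1860
Total: 1860 + 38 = 1898

1898


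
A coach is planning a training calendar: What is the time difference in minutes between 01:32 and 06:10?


Start time: 01:32 = 92 minutes from midnight
End time: 06:10 = 370 minutes from midnight
Difference: 370 - 92 = 278 minutes
That is 4 hours and 38 minutes

278


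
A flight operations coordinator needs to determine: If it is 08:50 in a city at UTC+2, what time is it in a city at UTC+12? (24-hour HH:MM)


Local time: 08:50 at UTC+2 (offset 2h)
Target zone: UTC+12 (offset 12h)
Difference: 12 - (2) = 10 hours
Calculation: 8 + (10) = 18
Result: 18:50

18:50


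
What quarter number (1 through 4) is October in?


Month: October (month 10)
Q1: January-March (months 1-3)
Q2: April-June (months 4-6)
Q3: July-September (months 7-9)
Q4: October-December (months 10-12)
Month 10 falls in Q4

4


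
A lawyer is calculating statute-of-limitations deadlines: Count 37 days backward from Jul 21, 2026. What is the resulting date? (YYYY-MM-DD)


Start: 2026-07-21
Subtracting 37 days
Days already passed in July: 21
After going back through July: 16 more days to subtract
June 2026 has 30 days, need 16
Result: 2026-06-14

2026-06-14


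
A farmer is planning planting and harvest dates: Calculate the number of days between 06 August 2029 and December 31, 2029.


Start: August 06, 2029
End: December 31, 2029
Days left in August: 25
September: 30
October: 31
November: 30
December: 31
Sum of remaining months: 122
Total: 25 + 122 = 147

147


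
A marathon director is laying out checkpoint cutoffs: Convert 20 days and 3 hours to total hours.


Days: 20
Extra hours: 3
Hours per day: 24
Days to hours: 20 x 24 = 480
Total: 480 + 3 = 483

483


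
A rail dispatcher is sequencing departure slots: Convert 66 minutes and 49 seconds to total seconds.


Minutes: 66
Extra seconds: 49
Seconds per minute: 60
Minutes to seconds: 66 x 60 = 3960
Total: 3960 + 49 = 4009

4009


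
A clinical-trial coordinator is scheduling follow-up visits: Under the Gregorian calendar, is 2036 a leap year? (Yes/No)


Year: 2036
Divisible by 4? 2036 / 4 = 509.0 -> Yes
Divisible by 100? 2036 / 100 = 20.36 -> No
Divisible by 4 but not 100, so it IS a leap year

Yes


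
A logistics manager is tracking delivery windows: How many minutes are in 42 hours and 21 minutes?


Hours: 42
Extra minutes: 21
Minutes per hour: 60
Hours to minutes: 42 x 60 = 2520
Total: 2520 + 21 = 2541

2541


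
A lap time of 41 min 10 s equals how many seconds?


Minutes: 41
Seconds: 10
Convert minutes to seconds: 41 x 60 = 2460
Add remaining seconds: 2460 + 10 = 2470

2470


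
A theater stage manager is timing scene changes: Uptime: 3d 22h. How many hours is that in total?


Days: 3
Extra hours: 22
Hours per day: 24
Days to hours: 3 x 24 = 72
Total: 72 + 22 = 94

94


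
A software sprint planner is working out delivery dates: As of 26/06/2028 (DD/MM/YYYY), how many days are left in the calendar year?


Start: June 26, 2028
End: December 31, 2028
Days left in June: 4
July: 31
August: 31
September: 30
October: 31
... plus remaining months
Sum of remaining months: 184
Total: 4 + 184 = 188

188


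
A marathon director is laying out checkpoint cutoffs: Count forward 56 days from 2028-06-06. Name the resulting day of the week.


Start: 2028-06-06 (Tuesday)
Step 1 - find target date: add 56 days
  2028-06-06 + 56 days = 2028-08-01
Step 2 - day of week:
  56 mod 7 = 0
  Tuesday + 0 days -> Tuesday
Result: Tuesday (2028-08-01)

Tuesday


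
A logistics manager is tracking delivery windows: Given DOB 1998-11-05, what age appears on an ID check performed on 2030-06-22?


Birth: 1998-11-05
Reference: 2030-06-22
Year difference: 2030 - 1998 = 32
Has birthday (11-05) occurred by 06-22? No
Birthday not yet reached this year -> subtract 1
Age in full years: 31

31


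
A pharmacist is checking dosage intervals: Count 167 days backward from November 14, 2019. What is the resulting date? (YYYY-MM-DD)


Start: 2019-11-14
Subtracting 167 days
Days already passed in November: 14
After going back through November: 153 more days to subtract
October 2019: 31 days, 122 remaining
September 2019: 30 days, 92 remaining
August 2019: 31 days, 61 remaining
July 2019: 31 days, 30 remaining
Result: 2019-05-31

2019-05-31


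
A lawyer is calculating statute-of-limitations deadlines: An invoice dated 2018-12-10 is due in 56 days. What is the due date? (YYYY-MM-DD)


Start: 2018-12-10
Adding 56 days
Days remaining in December: 21
After December: 35 days still to add
January 2019: 31 days, 4 remaining
February 2019 has 28 days, need 4
Result: 2019-02-04

2019-02-04


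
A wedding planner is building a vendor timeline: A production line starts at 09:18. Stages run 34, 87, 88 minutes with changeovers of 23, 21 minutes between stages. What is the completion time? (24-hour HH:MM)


Start: 09:18 = 558 min from midnight
  after task 1 (34 min): 09:52
  after break (23 min): 10:15
  after task 2 (87 min): 11:42
  after break (21 min): 12:03
  after task 3 (88 min): 13:31
Total elapsed: 253 minutes
End time: 13:31

13:31


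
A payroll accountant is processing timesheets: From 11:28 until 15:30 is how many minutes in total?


Start time: 11:28 = 688 minutes from midnight
End time: 15:30 = 930 minutes from midnight
Difference: 930 - 688 = 242 minutes
That is 4 hours and 2 minutes

242


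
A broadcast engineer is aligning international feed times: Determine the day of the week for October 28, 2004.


Date: 2004-10-28
January 1, 2004 is a Thursday
Day of year: 302
Offset from Jan 1: 301 days
301 mod 7 = 0
Result: Thursday

Thursday


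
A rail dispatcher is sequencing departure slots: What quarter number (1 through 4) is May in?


Month: May (month 5)
Q1: January-March (months 1-3)
Q2: April-June (months 4-6)
Q3: July-September (months 7-9)
Q4: October-December (months 10-12)
Month 5 falls in Q2

2


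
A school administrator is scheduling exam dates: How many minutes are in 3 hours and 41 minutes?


Hours: 3
Minutes: 41
Convert hours to minutes: 3 x 60 = 180
Add remaining minutes: 180 + 41 = 221

221


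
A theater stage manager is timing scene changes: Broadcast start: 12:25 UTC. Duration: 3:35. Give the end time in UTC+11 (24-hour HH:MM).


Start: 12:25 in UTC
Step 1 - add duration:
  minutes: 25 + 35 = 60 (carry 1h)
  hours: 12 + 3 + 1 = 16
  end in UTC: 16:00
Step 2 - convert UTC -> UTC+11:
  offset difference: 11 - (0) = 11 hours
  16 + (11) = 27 -> mod 24 = 3
Result: 03:00 in UTC+11

03:00


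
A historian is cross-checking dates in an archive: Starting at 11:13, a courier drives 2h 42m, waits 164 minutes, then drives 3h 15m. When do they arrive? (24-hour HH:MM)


Depart: 11:13
Leg 1: +162 min -> 13:55
Layover: +164 min -> 16:39
Leg 2: +195 min -> 19:54
Total travel: 521 minutes = 8h 41m
Arrival: 19:54

19:54


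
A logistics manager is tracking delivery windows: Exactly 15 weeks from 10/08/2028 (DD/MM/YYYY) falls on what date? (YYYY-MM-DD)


Start: 2028-08-10
Weeks to add: 15
Convert to days: 15 x 7 = 105 days
Add 105 days to 2028-08-10
Result: 2028-11-23

2028-11-23


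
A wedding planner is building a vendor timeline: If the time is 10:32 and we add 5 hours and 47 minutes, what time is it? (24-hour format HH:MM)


Start time: 10:32
Adding: 5 hours 47 minutes
Minutes: 32 + 47 = 79
Minute overflow: 79 >= 60, so carry 1 hour, minutes = 19
Hours: 10 + 5 + 1 = 16
Result: 16:19

16:19


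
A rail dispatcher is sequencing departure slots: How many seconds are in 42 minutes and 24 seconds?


Minutes: 42
Extra seconds: 24
Seconds per minute: 60
Minutes to seconds: 42 x 60 = 2520
Total: 2520 + 24 = 2544

2544


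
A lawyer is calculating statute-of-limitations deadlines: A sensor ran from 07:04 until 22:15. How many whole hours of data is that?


Start: 07:04
End: 22:15
Hour difference: 22 - 7 = 15 hours
Minute difference: 15 - 4 = 11 minutes
Total minutes: 911
Complete hours: 911 / 60 = 15 (remainder 11)

15


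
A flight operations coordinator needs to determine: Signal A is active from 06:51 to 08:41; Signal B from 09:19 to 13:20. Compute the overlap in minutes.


Interval A: [411, 521] minutes from midnight
Interval B: [559, 800] minutes from midnight
Overlap start = max(411, 559) = 559
Overlap end = min(521, 800) = 521
End <= start, so the intervals do not overlap: 0 minutes

0


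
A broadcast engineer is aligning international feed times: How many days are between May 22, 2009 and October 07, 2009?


Start date: 2009-05-22
End date: 2009-10-07
May 2009: +10 days
Jun 2009: +30 days
Jul 2009: +31 days
... (3 more months)
Total: 138 days

138


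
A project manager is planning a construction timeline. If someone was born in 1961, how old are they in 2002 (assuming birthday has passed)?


Birth year: 1961
Current year: 2002
Age = current year - birth year
Age = 2002 - 1961 = 41

41


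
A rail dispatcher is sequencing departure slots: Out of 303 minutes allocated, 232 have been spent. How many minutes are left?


Total budget: 303 minutes
Time used: 232 minutes
Remaining: 303 - 232 = 71 minutes
Percent used: 76.6%
Percent remaining: 23.4%

71


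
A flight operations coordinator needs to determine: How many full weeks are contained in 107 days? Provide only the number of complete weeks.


Total days: 107
Days per week: 7
Division: 107 / 7 = 15 remainder 2
Complete weeks: 15
Remaining days: 2

15


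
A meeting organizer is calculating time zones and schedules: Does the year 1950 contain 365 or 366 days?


Year: 1950
Check leap year rules:
Divisible by 4? No
1950 is not a leap year
Days: 365

365


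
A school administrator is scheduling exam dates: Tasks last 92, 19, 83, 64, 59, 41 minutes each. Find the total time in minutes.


Durations: 92, 19, 83, 64, 59, 41
Running sum: 92
+ 19 = 111
+ 83 = 194
+ 64 = 258
+ 59 = 317
+ 41 = 358
Total duration: 358 minutes
That is 5 hours and 58 minutes

358


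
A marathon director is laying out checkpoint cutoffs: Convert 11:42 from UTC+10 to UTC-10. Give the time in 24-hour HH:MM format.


Local time: 11:42 at UTC+10 (offset 10h)
Target zone: UTC-10 (offset -10h)
Difference: -10 - (10) = -20 hours
Calculation: 11 + (-20) = -9
Wraparound: (-9) mod 24 = 15
Result: 15:42

15:42


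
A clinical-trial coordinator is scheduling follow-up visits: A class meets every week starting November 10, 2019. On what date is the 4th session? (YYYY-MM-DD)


First occurrence: 2019-11-10 (occurrence 1)
Each occurrence is 7 days after the previous.
Occurrence 4 is 3 weeks after the first.
3 weeks = 21 days
2019-11-10 + 21 days = 2019-12-01

2019-12-01


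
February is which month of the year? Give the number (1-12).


Calendar month order:
1. January
2. February <--
3. March
February is month number 2

2


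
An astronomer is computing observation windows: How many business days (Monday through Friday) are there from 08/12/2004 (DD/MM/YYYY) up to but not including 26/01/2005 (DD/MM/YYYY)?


Start: 2004-12-08 (Wednesday)
End (exclusive): 2005-01-26 (Wednesday)
Total calendar days: 49
Full weeks: 49 // 7 = 7 -> 35 weekdays
Remaining 0 days starting on Wednesday:
Total business days: 35 + 0 = 35

35


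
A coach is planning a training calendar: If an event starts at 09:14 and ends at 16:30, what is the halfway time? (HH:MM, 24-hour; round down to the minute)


Start time: 09:14 = 554 minutes from midnight
End time: 16:30 = 990 minutes from midnight
Sum: 554 + 990 = 1544
Midpoint: 1544 / 2 = 772 minutes
Convert: 772 / 60 = 12 hours, 52 minutes
Result: 12:52

12:52


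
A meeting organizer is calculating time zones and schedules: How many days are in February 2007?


Month: February
Year: 2007
2007 is not a leap year
February has 28 days
Total: 28 days

28


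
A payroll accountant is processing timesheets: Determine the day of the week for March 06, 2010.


Date: 2010-03-06
January 1, 2010 is a Friday
Day of year: 65
Offset from Jan 1: 64 days
64 mod 7 = 1
Result: Saturday

Saturday


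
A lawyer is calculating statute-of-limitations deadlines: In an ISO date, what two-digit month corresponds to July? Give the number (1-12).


Calendar month order:
6. June
7. July <--
8. August
July is month number 7

7


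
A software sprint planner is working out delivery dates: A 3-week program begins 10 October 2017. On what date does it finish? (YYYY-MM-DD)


Start: 2017-10-10
Weeks to add: 3
Convert to days: 3 x 7 = 21 days
Add 21 days to 2017-10-10
Result: 2017-10-31

2017-10-31


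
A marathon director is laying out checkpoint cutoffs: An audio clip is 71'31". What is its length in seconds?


Minutes: 71
Seconds: 31
Convert minutes to seconds: 71 x 60 = 4260
Add remaining seconds: 4260 + 31 = 4291

4291


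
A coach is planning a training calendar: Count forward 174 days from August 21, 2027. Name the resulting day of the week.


Start: 2027-08-21 (Saturday)
Step 1 - find target date: add 174 days
  2027-08-21 + 174 days = 2028-02-11
Step 2 - day of week:
  174 mod 7 = 6
  Saturday + 6 days -> Friday
Result: Friday (2028-02-11)

Friday


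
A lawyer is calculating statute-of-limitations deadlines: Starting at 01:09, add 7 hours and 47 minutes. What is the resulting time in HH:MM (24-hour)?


Start time: 01:09
Adding: 7 hours 47 minutes
Minutes: 9 + 47 = 56
Hours: 1 + 7 + 0 = 8
Result: 08:56

08:56


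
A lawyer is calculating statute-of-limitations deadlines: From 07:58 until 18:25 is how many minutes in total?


Start time: 07:58 = 478 minutes from midnight
End time: 18:25 = 1105 minutes from midnight
Difference: 1105 - 478 = 627 minutes
That is 10 hours and 27 minutes

627


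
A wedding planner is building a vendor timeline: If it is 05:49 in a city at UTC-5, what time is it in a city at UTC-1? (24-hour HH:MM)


Local time: 05:49 at UTC-5 (offset -5h)
Target zone: UTC-1 (offset -1h)
Difference: -1 - (-5) = 4 hours
Calculation: 5 + (4) = 9
Result: 09:49

09:49


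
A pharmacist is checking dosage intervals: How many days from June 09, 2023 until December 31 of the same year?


Start: June 09, 2023
End: December 31, 2023
Days left in June: 21
July: 31
August: 31
September: 30
October: 31
... plus remaining months
Sum of remaining months: 184
Total: 21 + 184 = 205

205


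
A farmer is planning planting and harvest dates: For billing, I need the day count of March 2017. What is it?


Month: March
Year: 2017
March is a 31-day month
Total: 31 days

31
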